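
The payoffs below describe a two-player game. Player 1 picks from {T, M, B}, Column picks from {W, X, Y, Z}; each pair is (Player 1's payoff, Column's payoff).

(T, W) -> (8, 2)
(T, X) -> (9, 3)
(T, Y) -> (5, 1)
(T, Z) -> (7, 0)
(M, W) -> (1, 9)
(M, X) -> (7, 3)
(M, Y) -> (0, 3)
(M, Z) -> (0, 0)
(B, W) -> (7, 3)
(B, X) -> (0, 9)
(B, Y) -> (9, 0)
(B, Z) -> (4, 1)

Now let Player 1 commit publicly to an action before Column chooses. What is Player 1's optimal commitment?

T

Solve by backward induction (Player 1 leads).
- T: BR = X, leader payoff 9.
- M: BR = W, leader payoff 1.
- B: BR = X, leader payoff 0.
Maximizing over 9, 1, 0, Player 1 chooses T. Subgame-perfect outcome: (T, X) with payoffs (9, 3).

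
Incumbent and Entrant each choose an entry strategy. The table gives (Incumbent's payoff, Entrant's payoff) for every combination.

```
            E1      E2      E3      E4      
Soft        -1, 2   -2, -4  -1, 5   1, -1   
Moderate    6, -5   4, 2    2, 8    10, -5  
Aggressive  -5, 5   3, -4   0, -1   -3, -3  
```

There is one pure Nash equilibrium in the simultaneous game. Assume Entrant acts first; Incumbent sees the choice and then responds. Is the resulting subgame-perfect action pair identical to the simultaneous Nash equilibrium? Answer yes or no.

yes

Backward induction with Entrant moving first.
- E1: Incumbent compares -1, 6, -5 and picks Moderate; Entrant would get -5.
- E2: Incumbent compares -2, 4, 3 and picks Moderate; Entrant would get 2.
- E3: Incumbent compares -1, 2, 0 and picks Moderate; Entrant would get 8.
- E4: Incumbent compares 1, 10, -3 and picks Moderate; Entrant would get -5.
Among -5, 2, 8, -5, the best is 8 at E3. Subgame-perfect outcome: (Moderate, E3) with payoffs (2, 8).
Under simultaneous play:
Incumbent's best replies: E1→Moderate; E2→Moderate; E3→Moderate; E4→Moderate.
Entrant's best replies: Soft→E3; Moderate→E3; Aggressive→E1.
Only (Moderate, E3) has each player best-responding; Nash payoffs (2, 8).
Sequential outcome (Moderate, E3) coincides with the Nash profile (Moderate, E3).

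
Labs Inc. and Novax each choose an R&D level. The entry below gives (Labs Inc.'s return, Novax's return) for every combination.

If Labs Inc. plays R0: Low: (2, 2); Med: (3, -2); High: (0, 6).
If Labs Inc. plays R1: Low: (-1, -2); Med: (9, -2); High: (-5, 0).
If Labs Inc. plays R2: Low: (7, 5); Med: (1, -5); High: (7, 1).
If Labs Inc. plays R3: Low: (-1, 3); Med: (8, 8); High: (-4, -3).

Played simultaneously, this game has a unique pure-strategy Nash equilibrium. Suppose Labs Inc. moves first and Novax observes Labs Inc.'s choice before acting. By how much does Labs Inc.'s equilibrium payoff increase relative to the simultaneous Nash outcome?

Novax best-responds to each possible Labs Inc. move:
- R0: Novax compares 2, -2, 6 and picks High; Labs Inc. would get 0.
- R1: Novax compares -2, -2, 0 and picks High; Labs Inc. would get -5.
- R2: Novax compares 5, -5, 1 and picks Low; Labs Inc. would get 7.
- R3: Novax compares 3, 8, -3 and picks Med; Labs Inc. would get 8.
Maximizing over 0, -5, 7, 8, Labs Inc. chooses R3. Subgame-perfect outcome: (R3, Med) with payoffs (8, 8).
Under simultaneous play:
Labs Inc.'s best replies: Low→R2; Med→R1; High→R2.
Novax's best replies: R0→High; R1→High; R2→Low; R3→Med.
Only (R2, Low) has each player best-responding; Nash payoffs (7, 5).
Labs Inc.'s commitment gain: 8 − 7 = 1.

1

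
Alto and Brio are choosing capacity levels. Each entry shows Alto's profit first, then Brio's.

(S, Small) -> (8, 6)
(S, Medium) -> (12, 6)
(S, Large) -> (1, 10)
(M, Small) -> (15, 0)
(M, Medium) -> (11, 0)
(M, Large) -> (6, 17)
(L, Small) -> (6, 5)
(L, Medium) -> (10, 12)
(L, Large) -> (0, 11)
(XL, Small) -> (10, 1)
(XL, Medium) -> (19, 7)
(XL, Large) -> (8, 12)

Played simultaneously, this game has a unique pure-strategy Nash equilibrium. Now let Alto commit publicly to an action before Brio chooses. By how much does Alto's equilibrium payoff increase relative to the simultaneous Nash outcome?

Backward induction with Alto moving first.
- S: Brio compares 6, 6, 10 and picks Large; Alto would get 1.
- M: Brio compares 0, 0, 17 and picks Large; Alto would get 6.
- L: Brio compares 5, 12, 11 and picks Medium; Alto would get 10.
- XL: Brio compares 1, 7, 12 and picks Large; Alto would get 8.
Among 1, 6, 10, 8, the best is 10 at L. Subgame-perfect outcome: (L, Medium) with payoffs (10, 12).
Under simultaneous play:
Alto's best replies: Small→M; Medium→XL; Large→XL.
Brio's best replies: S→Large; M→Large; L→Medium; XL→Large.
Only (XL, Large) has each player best-responding; Nash payoffs (8, 12).
Alto's commitment gain: 10 − 8 = 2.

2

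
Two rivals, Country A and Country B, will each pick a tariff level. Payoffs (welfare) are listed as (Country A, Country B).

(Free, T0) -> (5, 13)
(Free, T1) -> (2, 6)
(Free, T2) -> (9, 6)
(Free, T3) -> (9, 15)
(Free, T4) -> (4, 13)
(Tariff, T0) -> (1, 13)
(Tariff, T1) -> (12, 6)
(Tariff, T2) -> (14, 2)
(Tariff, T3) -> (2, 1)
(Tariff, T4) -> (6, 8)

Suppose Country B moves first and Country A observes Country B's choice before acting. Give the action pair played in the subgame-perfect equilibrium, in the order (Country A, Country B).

(Free, T3)

Work backward from Country A's decision.
- T0: BR = Free, leader payoff 13.
- T1: BR = Tariff, leader payoff 6.
- T2: BR = Tariff, leader payoff 2.
- T3: BR = Free, leader payoff 15.
- T4: BR = Tariff, leader payoff 8.
Country B's induced payoffs are 13, 6, 2, 15, 8, so Country B commits to T3. Subgame-perfect outcome: (Free, T3) with payoffs (9, 15).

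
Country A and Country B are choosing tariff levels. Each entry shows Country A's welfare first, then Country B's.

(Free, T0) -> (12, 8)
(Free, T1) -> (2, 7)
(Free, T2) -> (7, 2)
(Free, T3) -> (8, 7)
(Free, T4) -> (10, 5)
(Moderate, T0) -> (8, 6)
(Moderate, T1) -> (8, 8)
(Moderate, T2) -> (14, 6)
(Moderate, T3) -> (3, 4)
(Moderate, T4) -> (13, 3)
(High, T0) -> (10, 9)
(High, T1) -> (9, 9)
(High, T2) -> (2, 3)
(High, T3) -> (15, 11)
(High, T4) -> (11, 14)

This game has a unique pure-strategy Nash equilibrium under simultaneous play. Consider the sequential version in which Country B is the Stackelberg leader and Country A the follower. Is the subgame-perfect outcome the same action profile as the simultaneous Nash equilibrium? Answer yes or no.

no

Work backward from Country A's decision.
- T0 → Country A plays Free (best of 12, 8, 10); Country B gets 8.
- T1 → Country A plays High (best of 2, 8, 9); Country B gets 9.
- T2 → Country A plays Moderate (best of 7, 14, 2); Country B gets 6.
- T3 → Country A plays High (best of 8, 3, 15); Country B gets 11.
- T4 → Country A plays Moderate (best of 10, 13, 11); Country B gets 3.
Country B's induced payoffs are 8, 9, 6, 11, 3, so Country B commits to T3. Subgame-perfect outcome: (High, T3) with payoffs (15, 11).
For the simultaneous game, intersect best replies.
Country A's best replies: T0→Free; T1→High; T2→Moderate; T3→High; T4→Moderate.
Country B's best replies: Free→T0; Moderate→T1; High→T4.
The unique mutual best reply is (Free, T0), giving (12, 8).
Sequential outcome (High, T3) differs from the Nash profile (Free, T0).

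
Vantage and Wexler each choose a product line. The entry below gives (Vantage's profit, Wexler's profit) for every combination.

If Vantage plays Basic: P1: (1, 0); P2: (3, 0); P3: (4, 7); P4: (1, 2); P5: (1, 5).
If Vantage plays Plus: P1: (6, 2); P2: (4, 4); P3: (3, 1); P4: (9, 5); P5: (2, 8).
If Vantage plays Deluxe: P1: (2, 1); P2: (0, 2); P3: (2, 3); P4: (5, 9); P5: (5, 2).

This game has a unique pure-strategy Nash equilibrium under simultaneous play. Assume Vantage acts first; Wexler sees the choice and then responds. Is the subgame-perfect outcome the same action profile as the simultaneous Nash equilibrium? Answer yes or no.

Work backward from Wexler's decision.
- Basic: Wexler compares 0, 0, 7, 2, 5 and picks P3; Vantage would get 4.
- Plus: Wexler compares 2, 4, 1, 5, 8 and picks P5; Vantage would get 2.
- Deluxe: Wexler compares 1, 2, 3, 9, 2 and picks P4; Vantage would get 5.
Vantage's induced payoffs are 4, 2, 5, so Vantage commits to Deluxe. Subgame-perfect outcome: (Deluxe, P4) with payoffs (5, 9).
Now find the simultaneous Nash equilibrium.
Vantage's best replies: P1→Plus; P2→Plus; P3→Basic; P4→Plus; P5→Deluxe.
Wexler's best replies: Basic→P3; Plus→P5; Deluxe→P4.
The unique mutual best reply is (Basic, P3), giving (4, 7).
Sequential outcome (Deluxe, P4) differs from the Nash profile (Basic, P3).

no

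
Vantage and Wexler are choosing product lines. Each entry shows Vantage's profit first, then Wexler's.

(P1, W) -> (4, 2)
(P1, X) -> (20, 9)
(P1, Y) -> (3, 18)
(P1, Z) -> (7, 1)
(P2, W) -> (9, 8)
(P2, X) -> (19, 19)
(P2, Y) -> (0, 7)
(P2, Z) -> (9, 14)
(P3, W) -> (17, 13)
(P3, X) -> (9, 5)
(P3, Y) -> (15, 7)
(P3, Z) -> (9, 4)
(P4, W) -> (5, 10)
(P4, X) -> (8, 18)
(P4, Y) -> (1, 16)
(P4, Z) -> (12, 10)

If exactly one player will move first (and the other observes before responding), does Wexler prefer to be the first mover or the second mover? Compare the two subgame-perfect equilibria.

If Vantage leads: Wexler's best replies are P1→Y, P2→X, P3→W, P4→X; Vantage's induced payoffs 3, 19, 17, 8; outcome (P2, X), payoffs (19, 19).
If Wexler leads: Vantage's best replies are W→P3, X→P1, Y→P3, Z→P4; Wexler's induced payoffs 13, 9, 7, 10; outcome (P3, W), payoffs (17, 13).
Wexler gets 13 moving first and 19 moving second, so Wexler prefers to move second.

second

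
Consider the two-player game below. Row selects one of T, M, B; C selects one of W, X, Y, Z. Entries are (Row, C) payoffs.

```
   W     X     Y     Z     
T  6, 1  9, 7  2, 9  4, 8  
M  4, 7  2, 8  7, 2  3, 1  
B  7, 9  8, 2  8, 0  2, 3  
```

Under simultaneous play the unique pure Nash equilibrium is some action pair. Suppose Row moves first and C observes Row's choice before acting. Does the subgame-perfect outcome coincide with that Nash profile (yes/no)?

Backward induction with Row moving first.
- T → C plays Y (best of 1, 7, 9, 8); Row gets 2.
- M → C plays X (best of 7, 8, 2, 1); Row gets 2.
- B → C plays W (best of 9, 2, 0, 3); Row gets 7.
Among 2, 2, 7, the best is 7 at B. Subgame-perfect outcome: (B, W) with payoffs (7, 9).
Under simultaneous play:
Row's best replies: W→B; X→T; Y→B; Z→T.
C's best replies: T→Y; M→X; B→W.
The unique mutual best reply is (B, W), giving (7, 9).
Sequential outcome (B, W) coincides with the Nash profile (B, W).

yes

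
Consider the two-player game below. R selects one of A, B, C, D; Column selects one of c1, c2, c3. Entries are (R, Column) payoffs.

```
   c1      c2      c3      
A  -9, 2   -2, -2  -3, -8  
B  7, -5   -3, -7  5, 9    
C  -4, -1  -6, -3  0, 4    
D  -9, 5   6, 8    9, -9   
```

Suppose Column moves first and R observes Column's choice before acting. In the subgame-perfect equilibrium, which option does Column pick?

Backward induction with Column moving first.
- c1: BR = B, leader payoff -5.
- c2: BR = D, leader payoff 8.
- c3: BR = D, leader payoff -9.
Among -5, 8, -9, the best is 8 at c2. Subgame-perfect outcome: (D, c2) with payoffs (6, 8).

c2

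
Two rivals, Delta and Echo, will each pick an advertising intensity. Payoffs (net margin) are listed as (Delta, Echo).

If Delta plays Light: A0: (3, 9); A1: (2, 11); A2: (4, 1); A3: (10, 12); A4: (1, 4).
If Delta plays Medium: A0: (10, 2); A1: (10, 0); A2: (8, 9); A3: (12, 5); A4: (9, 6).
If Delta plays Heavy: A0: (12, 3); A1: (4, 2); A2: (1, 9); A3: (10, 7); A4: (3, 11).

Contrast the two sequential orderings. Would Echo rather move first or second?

second

If Delta leads: Echo's best replies are Light→A3, Medium→A2, Heavy→A4; Delta's induced payoffs 10, 8, 3; outcome (Light, A3), payoffs (10, 12).
If Echo leads: Delta's best replies are A0→Heavy, A1→Medium, A2→Medium, A3→Medium, A4→Medium; Echo's induced payoffs 3, 0, 9, 5, 6; outcome (Medium, A2), payoffs (8, 9).
Echo gets 9 moving first and 12 moving second, so Echo prefers to move second.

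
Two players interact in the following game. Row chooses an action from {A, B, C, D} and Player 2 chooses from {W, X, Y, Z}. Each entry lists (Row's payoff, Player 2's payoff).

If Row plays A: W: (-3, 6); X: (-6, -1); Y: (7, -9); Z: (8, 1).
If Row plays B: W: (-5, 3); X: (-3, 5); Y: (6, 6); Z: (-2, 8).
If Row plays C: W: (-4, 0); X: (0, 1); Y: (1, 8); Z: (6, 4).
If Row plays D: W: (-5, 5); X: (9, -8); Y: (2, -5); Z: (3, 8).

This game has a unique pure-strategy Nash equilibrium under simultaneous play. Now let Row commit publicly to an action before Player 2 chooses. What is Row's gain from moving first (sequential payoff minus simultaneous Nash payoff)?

Solve by backward induction (Row leads).
- A → Player 2 plays W (best of 6, -1, -9, 1); Row gets -3.
- B → Player 2 plays Z (best of 3, 5, 6, 8); Row gets -2.
- C → Player 2 plays Y (best of 0, 1, 8, 4); Row gets 1.
- D → Player 2 plays Z (best of 5, -8, -5, 8); Row gets 3.
Among -3, -2, 1, 3, the best is 3 at D. Subgame-perfect outcome: (D, Z) with payoffs (3, 8).
Now find the simultaneous Nash equilibrium.
Row's best replies: W→A; X→D; Y→A; Z→A.
Player 2's best replies: A→W; B→Z; C→Y; D→Z.
Only (A, W) has each player best-responding; Nash payoffs (-3, 6).
Row's commitment gain: 3 − -3 = 6.

6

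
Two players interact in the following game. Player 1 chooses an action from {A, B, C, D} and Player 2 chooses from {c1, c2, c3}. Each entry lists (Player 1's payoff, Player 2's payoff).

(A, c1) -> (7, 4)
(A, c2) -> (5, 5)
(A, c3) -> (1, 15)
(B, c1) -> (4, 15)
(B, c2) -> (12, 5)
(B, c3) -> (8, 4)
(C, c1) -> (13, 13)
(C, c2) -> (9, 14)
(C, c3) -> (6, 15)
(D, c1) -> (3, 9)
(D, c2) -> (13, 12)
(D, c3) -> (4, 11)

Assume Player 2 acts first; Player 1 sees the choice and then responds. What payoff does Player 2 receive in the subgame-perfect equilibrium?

Player 1 best-responds to each possible Player 2 move:
- c1: BR = C, leader payoff 13.
- c2: BR = D, leader payoff 12.
- c3: BR = B, leader payoff 4.
Maximizing over 13, 12, 4, Player 2 chooses c1. Subgame-perfect outcome: (C, c1) with payoffs (13, 13).

13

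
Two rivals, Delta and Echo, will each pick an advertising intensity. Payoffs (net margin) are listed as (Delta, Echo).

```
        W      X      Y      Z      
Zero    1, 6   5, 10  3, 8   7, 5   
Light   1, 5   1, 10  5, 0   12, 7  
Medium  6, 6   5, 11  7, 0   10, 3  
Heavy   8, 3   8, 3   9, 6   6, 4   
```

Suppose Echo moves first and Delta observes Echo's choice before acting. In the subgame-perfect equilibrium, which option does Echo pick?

Z

Solve by backward induction (Echo leads).
- W: Delta compares 1, 1, 6, 8 and picks Heavy; Echo would get 3.
- X: Delta compares 5, 1, 5, 8 and picks Heavy; Echo would get 3.
- Y: Delta compares 3, 5, 7, 9 and picks Heavy; Echo would get 6.
- Z: Delta compares 7, 12, 10, 6 and picks Light; Echo would get 7.
Among 3, 3, 6, 7, the best is 7 at Z. Subgame-perfect outcome: (Light, Z) with payoffs (12, 7).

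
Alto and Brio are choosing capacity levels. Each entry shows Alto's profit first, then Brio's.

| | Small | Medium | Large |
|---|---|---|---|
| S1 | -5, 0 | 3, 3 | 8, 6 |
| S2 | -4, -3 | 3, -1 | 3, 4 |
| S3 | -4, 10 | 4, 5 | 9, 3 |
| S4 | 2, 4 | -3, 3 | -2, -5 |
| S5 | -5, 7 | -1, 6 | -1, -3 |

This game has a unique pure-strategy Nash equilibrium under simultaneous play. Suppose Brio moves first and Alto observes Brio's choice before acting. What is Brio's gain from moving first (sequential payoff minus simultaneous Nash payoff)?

1

Backward induction with Brio moving first.
- Small → Alto plays S4 (best of -5, -4, -4, 2, -5); Brio gets 4.
- Medium → Alto plays S3 (best of 3, 3, 4, -3, -1); Brio gets 5.
- Large → Alto plays S3 (best of 8, 3, 9, -2, -1); Brio gets 3.
Among 4, 5, 3, the best is 5 at Medium. Subgame-perfect outcome: (S3, Medium) with payoffs (4, 5).
Now find the simultaneous Nash equilibrium.
Alto's best replies: Small→S4; Medium→S3; Large→S3.
Brio's best replies: S1→Large; S2→Large; S3→Small; S4→Small; S5→Small.
Only (S4, Small) has each player best-responding; Nash payoffs (2, 4).
Brio's commitment gain: 5 − 4 = 1.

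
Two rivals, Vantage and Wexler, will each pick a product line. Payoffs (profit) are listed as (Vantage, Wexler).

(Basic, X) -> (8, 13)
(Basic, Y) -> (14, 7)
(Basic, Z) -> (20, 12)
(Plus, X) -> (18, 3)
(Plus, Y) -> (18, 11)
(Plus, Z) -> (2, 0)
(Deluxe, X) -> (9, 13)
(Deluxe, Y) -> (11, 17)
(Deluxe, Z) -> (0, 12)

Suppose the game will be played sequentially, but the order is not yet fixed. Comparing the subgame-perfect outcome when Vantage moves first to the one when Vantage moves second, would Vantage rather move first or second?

second

If Vantage leads: Wexler's best replies are Basic→X, Plus→Y, Deluxe→Y; Vantage's induced payoffs 8, 18, 11; outcome (Plus, Y), payoffs (18, 11).
If Wexler leads: Vantage's best replies are X→Plus, Y→Plus, Z→Basic; Wexler's induced payoffs 3, 11, 12; outcome (Basic, Z), payoffs (20, 12).
Vantage gets 18 moving first and 20 moving second, so Vantage prefers to move second.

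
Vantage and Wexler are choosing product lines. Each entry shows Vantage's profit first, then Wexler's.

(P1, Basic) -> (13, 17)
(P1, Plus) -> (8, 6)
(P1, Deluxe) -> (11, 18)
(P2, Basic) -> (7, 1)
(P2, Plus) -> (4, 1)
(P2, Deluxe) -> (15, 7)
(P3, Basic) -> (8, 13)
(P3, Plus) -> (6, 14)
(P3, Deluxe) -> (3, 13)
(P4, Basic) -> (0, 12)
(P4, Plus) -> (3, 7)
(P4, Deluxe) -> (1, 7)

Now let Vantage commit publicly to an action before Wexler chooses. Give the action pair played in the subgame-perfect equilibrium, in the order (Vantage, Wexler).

(P2, Deluxe)

Wexler best-responds to each possible Vantage move:
- P1: Wexler compares 17, 6, 18 and picks Deluxe; Vantage would get 11.
- P2: Wexler compares 1, 1, 7 and picks Deluxe; Vantage would get 15.
- P3: Wexler compares 13, 14, 13 and picks Plus; Vantage would get 6.
- P4: Wexler compares 12, 7, 7 and picks Basic; Vantage would get 0.
Vantage's induced payoffs are 11, 15, 6, 0, so Vantage commits to P2. Subgame-perfect outcome: (P2, Deluxe) with payoffs (15, 7).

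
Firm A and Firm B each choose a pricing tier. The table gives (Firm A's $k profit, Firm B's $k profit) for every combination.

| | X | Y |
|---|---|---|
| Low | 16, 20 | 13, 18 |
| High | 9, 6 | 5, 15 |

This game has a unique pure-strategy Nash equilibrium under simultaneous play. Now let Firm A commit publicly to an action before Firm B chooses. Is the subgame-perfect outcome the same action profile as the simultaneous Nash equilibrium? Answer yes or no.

yes

Backward induction with Firm A moving first.
- Low: BR = X, leader payoff 16.
- High: BR = Y, leader payoff 5.
Firm A's induced payoffs are 16, 5, so Firm A commits to Low. Subgame-perfect outcome: (Low, X) with payoffs (16, 20).
Under simultaneous play:
Firm A's best replies: X→Low; Y→Low.
Firm B's best replies: Low→X; High→Y.
Only (Low, X) has each player best-responding; Nash payoffs (16, 20).
Sequential outcome (Low, X) coincides with the Nash profile (Low, X).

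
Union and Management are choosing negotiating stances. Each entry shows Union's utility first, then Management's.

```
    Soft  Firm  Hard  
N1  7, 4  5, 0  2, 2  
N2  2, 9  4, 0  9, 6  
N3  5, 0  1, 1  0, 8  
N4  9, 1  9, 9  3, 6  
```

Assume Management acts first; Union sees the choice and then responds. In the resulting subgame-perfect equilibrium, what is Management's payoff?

Union best-responds to each possible Management move:
- Soft → Union plays N4 (best of 7, 2, 5, 9); Management gets 1.
- Firm → Union plays N4 (best of 5, 4, 1, 9); Management gets 9.
- Hard → Union plays N2 (best of 2, 9, 0, 3); Management gets 6.
Maximizing over 1, 9, 6, Management chooses Firm. Subgame-perfect outcome: (N4, Firm) with payoffs (9, 9).

9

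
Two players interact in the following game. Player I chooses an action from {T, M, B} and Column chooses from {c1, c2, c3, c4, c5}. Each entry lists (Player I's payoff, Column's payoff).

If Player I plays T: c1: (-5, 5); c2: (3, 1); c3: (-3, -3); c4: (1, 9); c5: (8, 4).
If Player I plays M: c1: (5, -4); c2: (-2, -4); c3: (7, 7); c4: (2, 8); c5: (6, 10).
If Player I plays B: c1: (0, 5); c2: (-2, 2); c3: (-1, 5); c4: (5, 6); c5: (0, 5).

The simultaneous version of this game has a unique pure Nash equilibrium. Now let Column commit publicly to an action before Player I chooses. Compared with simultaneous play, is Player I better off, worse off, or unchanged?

Work backward from Player I's decision.
- c1 → Player I plays M (best of -5, 5, 0); Column gets -4.
- c2 → Player I plays T (best of 3, -2, -2); Column gets 1.
- c3 → Player I plays M (best of -3, 7, -1); Column gets 7.
- c4 → Player I plays B (best of 1, 2, 5); Column gets 6.
- c5 → Player I plays T (best of 8, 6, 0); Column gets 4.
Maximizing over -4, 1, 7, 6, 4, Column chooses c3. Subgame-perfect outcome: (M, c3) with payoffs (7, 7).
Now find the simultaneous Nash equilibrium.
Player I's best replies: c1→M; c2→T; c3→M; c4→B; c5→T.
Column's best replies: T→c4; M→c5; B→c4.
Only (B, c4) has each player best-responding; Nash payoffs (5, 6).
Player I earns 7 sequentially versus 5 at the Nash outcome: better off.

better off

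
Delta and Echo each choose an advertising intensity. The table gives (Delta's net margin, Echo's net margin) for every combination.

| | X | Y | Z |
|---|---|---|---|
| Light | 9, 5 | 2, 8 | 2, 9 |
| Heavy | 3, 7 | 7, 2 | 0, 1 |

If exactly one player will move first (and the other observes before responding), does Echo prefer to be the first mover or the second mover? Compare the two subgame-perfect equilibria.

first

If Delta leads: Echo's best replies are Light→Z, Heavy→X; Delta's induced payoffs 2, 3; outcome (Heavy, X), payoffs (3, 7).
If Echo leads: Delta's best replies are X→Light, Y→Heavy, Z→Light; Echo's induced payoffs 5, 2, 9; outcome (Light, Z), payoffs (2, 9).
Echo gets 9 moving first and 7 moving second, so Echo prefers to move first.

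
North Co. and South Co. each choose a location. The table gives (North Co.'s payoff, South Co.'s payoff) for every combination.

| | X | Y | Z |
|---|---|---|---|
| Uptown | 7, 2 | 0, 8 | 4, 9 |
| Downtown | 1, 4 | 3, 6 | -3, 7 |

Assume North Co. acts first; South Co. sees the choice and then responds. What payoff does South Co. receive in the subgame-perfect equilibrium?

9

Solve by backward induction (North Co. leads).
- Uptown → South Co. plays Z (best of 2, 8, 9); North Co. gets 4.
- Downtown → South Co. plays Z (best of 4, 6, 7); North Co. gets -3.
Maximizing over 4, -3, North Co. chooses Uptown. Subgame-perfect outcome: (Uptown, Z) with payoffs (4, 9).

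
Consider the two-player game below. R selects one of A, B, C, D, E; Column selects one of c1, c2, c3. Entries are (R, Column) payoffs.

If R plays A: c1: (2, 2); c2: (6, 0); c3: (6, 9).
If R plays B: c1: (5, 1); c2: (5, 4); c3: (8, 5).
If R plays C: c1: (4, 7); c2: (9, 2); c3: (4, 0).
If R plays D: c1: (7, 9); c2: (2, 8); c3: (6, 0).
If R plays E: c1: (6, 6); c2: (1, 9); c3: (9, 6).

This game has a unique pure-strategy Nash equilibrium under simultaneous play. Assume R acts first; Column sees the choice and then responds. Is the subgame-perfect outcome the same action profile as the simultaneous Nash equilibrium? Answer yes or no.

no

Backward induction with R moving first.
- A: Column compares 2, 0, 9 and picks c3; R would get 6.
- B: Column compares 1, 4, 5 and picks c3; R would get 8.
- C: Column compares 7, 2, 0 and picks c1; R would get 4.
- D: Column compares 9, 8, 0 and picks c1; R would get 7.
- E: Column compares 6, 9, 6 and picks c2; R would get 1.
Maximizing over 6, 8, 4, 7, 1, R chooses B. Subgame-perfect outcome: (B, c3) with payoffs (8, 5).
Now find the simultaneous Nash equilibrium.
R's best replies: c1→D; c2→C; c3→E.
Column's best replies: A→c3; B→c3; C→c1; D→c1; E→c2.
The unique mutual best reply is (D, c1), giving (7, 9).
Sequential outcome (B, c3) differs from the Nash profile (D, c1).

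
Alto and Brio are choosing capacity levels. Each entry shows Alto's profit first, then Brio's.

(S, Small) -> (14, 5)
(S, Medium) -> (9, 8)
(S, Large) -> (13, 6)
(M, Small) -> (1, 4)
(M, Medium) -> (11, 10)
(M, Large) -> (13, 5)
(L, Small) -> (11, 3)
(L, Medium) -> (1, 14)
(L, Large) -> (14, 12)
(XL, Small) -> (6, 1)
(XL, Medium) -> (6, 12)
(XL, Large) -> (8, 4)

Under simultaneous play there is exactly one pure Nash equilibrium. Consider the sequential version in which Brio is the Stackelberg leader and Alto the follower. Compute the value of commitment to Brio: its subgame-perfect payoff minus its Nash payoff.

2

Work backward from Alto's decision.
- Small: BR = S, leader payoff 5.
- Medium: BR = M, leader payoff 10.
- Large: BR = L, leader payoff 12.
Brio's induced payoffs are 5, 10, 12, so Brio commits to Large. Subgame-perfect outcome: (L, Large) with payoffs (14, 12).
Now find the simultaneous Nash equilibrium.
Alto's best replies: Small→S; Medium→M; Large→L.
Brio's best replies: S→Medium; M→Medium; L→Medium; XL→Medium.
Only (M, Medium) has each player best-responding; Nash payoffs (11, 10).
Brio's commitment gain: 12 − 10 = 2.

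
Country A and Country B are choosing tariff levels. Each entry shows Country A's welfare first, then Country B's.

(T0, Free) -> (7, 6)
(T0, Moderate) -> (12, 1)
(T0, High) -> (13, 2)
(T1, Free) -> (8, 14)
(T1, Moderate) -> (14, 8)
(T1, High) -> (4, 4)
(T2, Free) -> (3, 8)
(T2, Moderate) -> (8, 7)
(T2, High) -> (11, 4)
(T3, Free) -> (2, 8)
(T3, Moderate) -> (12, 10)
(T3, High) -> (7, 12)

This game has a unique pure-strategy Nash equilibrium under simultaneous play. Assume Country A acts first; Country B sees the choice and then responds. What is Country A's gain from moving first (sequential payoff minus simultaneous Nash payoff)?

0

Solve by backward induction (Country A leads).
- T0 → Country B plays Free (best of 6, 1, 2); Country A gets 7.
- T1 → Country B plays Free (best of 14, 8, 4); Country A gets 8.
- T2 → Country B plays Free (best of 8, 7, 4); Country A gets 3.
- T3 → Country B plays High (best of 8, 10, 12); Country A gets 7.
Country A's induced payoffs are 7, 8, 3, 7, so Country A commits to T1. Subgame-perfect outcome: (T1, Free) with payoffs (8, 14).
Now find the simultaneous Nash equilibrium.
Country A's best replies: Free→T1; Moderate→T1; High→T0.
Country B's best replies: T0→Free; T1→Free; T2→Free; T3→High.
The unique mutual best reply is (T1, Free), giving (8, 14).
Country A's commitment gain: 8 − 8 = 0.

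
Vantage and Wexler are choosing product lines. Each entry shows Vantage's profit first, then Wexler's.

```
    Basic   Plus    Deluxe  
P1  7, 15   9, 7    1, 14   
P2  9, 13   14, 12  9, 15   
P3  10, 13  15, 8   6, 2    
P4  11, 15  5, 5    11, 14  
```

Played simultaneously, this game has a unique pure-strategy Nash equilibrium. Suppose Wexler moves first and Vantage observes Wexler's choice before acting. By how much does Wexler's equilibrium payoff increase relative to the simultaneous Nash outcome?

0

Solve by backward induction (Wexler leads).
- Basic: Vantage compares 7, 9, 10, 11 and picks P4; Wexler would get 15.
- Plus: Vantage compares 9, 14, 15, 5 and picks P3; Wexler would get 8.
- Deluxe: Vantage compares 1, 9, 6, 11 and picks P4; Wexler would get 14.
Wexler's induced payoffs are 15, 8, 14, so Wexler commits to Basic. Subgame-perfect outcome: (P4, Basic) with payoffs (11, 15).
For the simultaneous game, intersect best replies.
Vantage's best replies: Basic→P4; Plus→P3; Deluxe→P4.
Wexler's best replies: P1→Basic; P2→Deluxe; P3→Basic; P4→Basic.
The unique mutual best reply is (P4, Basic), giving (11, 15).
Wexler's commitment gain: 15 − 15 = 0.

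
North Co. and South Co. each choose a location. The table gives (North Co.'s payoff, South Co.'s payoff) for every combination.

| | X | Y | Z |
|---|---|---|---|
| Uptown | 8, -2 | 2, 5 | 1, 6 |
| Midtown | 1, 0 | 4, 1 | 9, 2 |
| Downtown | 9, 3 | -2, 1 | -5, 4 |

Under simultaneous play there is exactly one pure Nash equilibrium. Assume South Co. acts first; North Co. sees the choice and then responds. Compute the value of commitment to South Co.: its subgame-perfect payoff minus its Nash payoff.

Solve by backward induction (South Co. leads).
- X: BR = Downtown, leader payoff 3.
- Y: BR = Midtown, leader payoff 1.
- Z: BR = Midtown, leader payoff 2.
Among 3, 1, 2, the best is 3 at X. Subgame-perfect outcome: (Downtown, X) with payoffs (9, 3).
For the simultaneous game, intersect best replies.
North Co.'s best replies: X→Downtown; Y→Midtown; Z→Midtown.
South Co.'s best replies: Uptown→Z; Midtown→Z; Downtown→Z.
The unique mutual best reply is (Midtown, Z), giving (9, 2).
South Co.'s commitment gain: 3 − 2 = 1.

1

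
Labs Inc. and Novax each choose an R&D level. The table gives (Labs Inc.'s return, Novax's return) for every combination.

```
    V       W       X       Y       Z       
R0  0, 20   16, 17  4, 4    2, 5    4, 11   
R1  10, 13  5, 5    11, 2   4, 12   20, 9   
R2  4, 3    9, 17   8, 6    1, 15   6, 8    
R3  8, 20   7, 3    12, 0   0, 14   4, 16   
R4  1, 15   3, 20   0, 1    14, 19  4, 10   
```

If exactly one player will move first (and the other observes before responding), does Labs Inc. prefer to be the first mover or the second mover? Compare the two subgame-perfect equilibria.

If Labs Inc. leads: Novax's best replies are R0→V, R1→V, R2→W, R3→V, R4→W; Labs Inc.'s induced payoffs 0, 10, 9, 8, 3; outcome (R1, V), payoffs (10, 13).
If Novax leads: Labs Inc.'s best replies are V→R1, W→R0, X→R3, Y→R4, Z→R1; Novax's induced payoffs 13, 17, 0, 19, 9; outcome (R4, Y), payoffs (14, 19).
Labs Inc. gets 10 moving first and 14 moving second, so Labs Inc. prefers to move second.

second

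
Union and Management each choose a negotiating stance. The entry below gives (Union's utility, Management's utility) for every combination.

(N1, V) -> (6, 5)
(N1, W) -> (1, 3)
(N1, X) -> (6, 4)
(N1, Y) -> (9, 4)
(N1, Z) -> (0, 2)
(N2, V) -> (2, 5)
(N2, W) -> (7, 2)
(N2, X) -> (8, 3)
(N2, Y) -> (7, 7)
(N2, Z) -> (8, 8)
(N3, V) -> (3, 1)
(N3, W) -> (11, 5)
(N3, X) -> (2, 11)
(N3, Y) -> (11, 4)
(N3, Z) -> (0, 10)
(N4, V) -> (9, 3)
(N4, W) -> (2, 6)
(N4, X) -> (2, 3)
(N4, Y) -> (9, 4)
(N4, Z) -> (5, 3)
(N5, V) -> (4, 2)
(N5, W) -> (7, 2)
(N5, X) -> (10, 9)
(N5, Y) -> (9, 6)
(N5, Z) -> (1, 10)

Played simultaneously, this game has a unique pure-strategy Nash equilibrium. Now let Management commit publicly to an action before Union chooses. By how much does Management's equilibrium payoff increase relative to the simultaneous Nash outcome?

Work backward from Union's decision.
- V: Union compares 6, 2, 3, 9, 4 and picks N4; Management would get 3.
- W: Union compares 1, 7, 11, 2, 7 and picks N3; Management would get 5.
- X: Union compares 6, 8, 2, 2, 10 and picks N5; Management would get 9.
- Y: Union compares 9, 7, 11, 9, 9 and picks N3; Management would get 4.
- Z: Union compares 0, 8, 0, 5, 1 and picks N2; Management would get 8.
Management's induced payoffs are 3, 5, 9, 4, 8, so Management commits to X. Subgame-perfect outcome: (N5, X) with payoffs (10, 9).
Under simultaneous play:
Union's best replies: V→N4; W→N3; X→N5; Y→N3; Z→N2.
Management's best replies: N1→V; N2→Z; N3→X; N4→W; N5→Z.
Only (N2, Z) has each player best-responding; Nash payoffs (8, 8).
Management's commitment gain: 9 − 8 = 1.

1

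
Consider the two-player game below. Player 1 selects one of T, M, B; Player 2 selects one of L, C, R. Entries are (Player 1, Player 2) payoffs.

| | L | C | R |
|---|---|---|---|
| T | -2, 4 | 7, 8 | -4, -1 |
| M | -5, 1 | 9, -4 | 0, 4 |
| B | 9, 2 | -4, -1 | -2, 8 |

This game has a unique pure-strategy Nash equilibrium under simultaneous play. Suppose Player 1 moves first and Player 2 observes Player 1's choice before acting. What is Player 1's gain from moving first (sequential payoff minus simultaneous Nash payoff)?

Work backward from Player 2's decision.
- T → Player 2 plays C (best of 4, 8, -1); Player 1 gets 7.
- M → Player 2 plays R (best of 1, -4, 4); Player 1 gets 0.
- B → Player 2 plays R (best of 2, -1, 8); Player 1 gets -2.
Maximizing over 7, 0, -2, Player 1 chooses T. Subgame-perfect outcome: (T, C) with payoffs (7, 8).
Under simultaneous play:
Player 1's best replies: L→B; C→M; R→M.
Player 2's best replies: T→C; M→R; B→R.
The unique mutual best reply is (M, R), giving (0, 4).
Player 1's commitment gain: 7 − 0 = 7.

7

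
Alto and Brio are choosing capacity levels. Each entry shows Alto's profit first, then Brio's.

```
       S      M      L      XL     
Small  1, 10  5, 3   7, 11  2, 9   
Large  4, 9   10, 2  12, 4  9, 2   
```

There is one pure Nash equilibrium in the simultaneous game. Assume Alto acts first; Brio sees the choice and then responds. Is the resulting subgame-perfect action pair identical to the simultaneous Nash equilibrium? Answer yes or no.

no

Work backward from Brio's decision.
- Small: Brio compares 10, 3, 11, 9 and picks L; Alto would get 7.
- Large: Brio compares 9, 2, 4, 2 and picks S; Alto would get 4.
Among 7, 4, the best is 7 at Small. Subgame-perfect outcome: (Small, L) with payoffs (7, 11).
For the simultaneous game, intersect best replies.
Alto's best replies: S→Large; M→Large; L→Large; XL→Large.
Brio's best replies: Small→L; Large→S.
Only (Large, S) has each player best-responding; Nash payoffs (4, 9).
Sequential outcome (Small, L) differs from the Nash profile (Large, S).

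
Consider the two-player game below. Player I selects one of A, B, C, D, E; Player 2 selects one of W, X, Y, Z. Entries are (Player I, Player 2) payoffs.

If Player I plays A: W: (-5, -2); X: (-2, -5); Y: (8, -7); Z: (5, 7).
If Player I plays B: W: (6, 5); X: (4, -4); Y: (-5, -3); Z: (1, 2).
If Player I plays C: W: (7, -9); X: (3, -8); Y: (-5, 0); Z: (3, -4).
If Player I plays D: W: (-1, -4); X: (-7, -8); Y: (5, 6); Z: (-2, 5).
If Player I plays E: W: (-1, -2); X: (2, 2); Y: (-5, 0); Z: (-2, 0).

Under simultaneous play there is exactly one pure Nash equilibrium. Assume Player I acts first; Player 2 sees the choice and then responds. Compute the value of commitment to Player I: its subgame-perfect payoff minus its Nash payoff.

Player 2 best-responds to each possible Player I move:
- A: BR = Z, leader payoff 5.
- B: BR = W, leader payoff 6.
- C: BR = Y, leader payoff -5.
- D: BR = Y, leader payoff 5.
- E: BR = X, leader payoff 2.
Among 5, 6, -5, 5, 2, the best is 6 at B. Subgame-perfect outcome: (B, W) with payoffs (6, 5).
Under simultaneous play:
Player I's best replies: W→C; X→B; Y→A; Z→A.
Player 2's best replies: A→Z; B→W; C→Y; D→Y; E→X.
The unique mutual best reply is (A, Z), giving (5, 7).
Player I's commitment gain: 6 − 5 = 1.

1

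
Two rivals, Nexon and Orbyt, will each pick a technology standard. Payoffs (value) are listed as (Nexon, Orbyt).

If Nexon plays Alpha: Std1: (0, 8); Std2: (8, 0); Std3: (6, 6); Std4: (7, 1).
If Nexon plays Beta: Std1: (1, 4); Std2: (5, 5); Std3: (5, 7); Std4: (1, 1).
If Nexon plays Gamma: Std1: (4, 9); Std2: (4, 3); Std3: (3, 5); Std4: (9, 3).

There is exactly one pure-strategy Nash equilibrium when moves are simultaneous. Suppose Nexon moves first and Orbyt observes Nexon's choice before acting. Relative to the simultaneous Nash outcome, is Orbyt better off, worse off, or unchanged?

Solve by backward induction (Nexon leads).
- Alpha: BR = Std1, leader payoff 0.
- Beta: BR = Std3, leader payoff 5.
- Gamma: BR = Std1, leader payoff 4.
Among 0, 5, 4, the best is 5 at Beta. Subgame-perfect outcome: (Beta, Std3) with payoffs (5, 7).
Now find the simultaneous Nash equilibrium.
Nexon's best replies: Std1→Gamma; Std2→Alpha; Std3→Alpha; Std4→Gamma.
Orbyt's best replies: Alpha→Std1; Beta→Std3; Gamma→Std1.
Only (Gamma, Std1) has each player best-responding; Nash payoffs (4, 9).
Orbyt earns 7 sequentially versus 9 at the Nash outcome: worse off.

worse off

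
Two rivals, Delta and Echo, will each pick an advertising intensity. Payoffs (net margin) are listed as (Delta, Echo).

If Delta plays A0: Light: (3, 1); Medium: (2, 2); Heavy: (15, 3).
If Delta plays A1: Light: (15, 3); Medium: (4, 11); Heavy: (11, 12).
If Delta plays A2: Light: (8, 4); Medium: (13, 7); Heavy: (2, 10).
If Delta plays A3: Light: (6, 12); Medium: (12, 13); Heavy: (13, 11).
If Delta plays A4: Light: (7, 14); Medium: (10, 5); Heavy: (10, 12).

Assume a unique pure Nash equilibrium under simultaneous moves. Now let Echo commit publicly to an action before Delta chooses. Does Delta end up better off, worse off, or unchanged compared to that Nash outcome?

worse off

Backward induction with Echo moving first.
- Light → Delta plays A1 (best of 3, 15, 8, 6, 7); Echo gets 3.
- Medium → Delta plays A2 (best of 2, 4, 13, 12, 10); Echo gets 7.
- Heavy → Delta plays A0 (best of 15, 11, 2, 13, 10); Echo gets 3.
Among 3, 7, 3, the best is 7 at Medium. Subgame-perfect outcome: (A2, Medium) with payoffs (13, 7).
For the simultaneous game, intersect best replies.
Delta's best replies: Light→A1; Medium→A2; Heavy→A0.
Echo's best replies: A0→Heavy; A1→Heavy; A2→Heavy; A3→Medium; A4→Light.
The unique mutual best reply is (A0, Heavy), giving (15, 3).
Delta earns 13 sequentially versus 15 at the Nash outcome: worse off.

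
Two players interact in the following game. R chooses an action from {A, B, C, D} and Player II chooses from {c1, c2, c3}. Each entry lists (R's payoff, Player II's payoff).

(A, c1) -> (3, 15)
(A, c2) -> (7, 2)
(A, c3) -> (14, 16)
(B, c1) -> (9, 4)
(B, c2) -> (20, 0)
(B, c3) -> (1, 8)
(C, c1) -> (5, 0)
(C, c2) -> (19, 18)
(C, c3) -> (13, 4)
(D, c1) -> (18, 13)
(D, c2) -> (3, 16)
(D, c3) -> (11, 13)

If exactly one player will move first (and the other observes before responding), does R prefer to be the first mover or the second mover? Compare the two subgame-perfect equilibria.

If R leads: Player II's best replies are A→c3, B→c3, C→c2, D→c2; R's induced payoffs 14, 1, 19, 3; outcome (C, c2), payoffs (19, 18).
If Player II leads: R's best replies are c1→D, c2→B, c3→A; Player II's induced payoffs 13, 0, 16; outcome (A, c3), payoffs (14, 16).
R gets 19 moving first and 14 moving second, so R prefers to move first.

first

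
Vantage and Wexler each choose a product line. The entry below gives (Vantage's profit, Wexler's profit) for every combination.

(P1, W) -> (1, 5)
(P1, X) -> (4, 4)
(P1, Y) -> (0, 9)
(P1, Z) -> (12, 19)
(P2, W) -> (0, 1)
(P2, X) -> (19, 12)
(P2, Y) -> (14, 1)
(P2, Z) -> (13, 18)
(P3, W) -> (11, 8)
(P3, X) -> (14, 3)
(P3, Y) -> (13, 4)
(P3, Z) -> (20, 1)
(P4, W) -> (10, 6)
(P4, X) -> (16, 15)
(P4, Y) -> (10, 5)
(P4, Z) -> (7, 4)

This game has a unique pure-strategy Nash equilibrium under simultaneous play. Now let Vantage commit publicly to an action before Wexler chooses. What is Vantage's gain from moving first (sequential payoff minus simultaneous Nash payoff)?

Solve by backward induction (Vantage leads).
- P1 → Wexler plays Z (best of 5, 4, 9, 19); Vantage gets 12.
- P2 → Wexler plays Z (best of 1, 12, 1, 18); Vantage gets 13.
- P3 → Wexler plays W (best of 8, 3, 4, 1); Vantage gets 11.
- P4 → Wexler plays X (best of 6, 15, 5, 4); Vantage gets 16.
Vantage's induced payoffs are 12, 13, 11, 16, so Vantage commits to P4. Subgame-perfect outcome: (P4, X) with payoffs (16, 15).
Now find the simultaneous Nash equilibrium.
Vantage's best replies: W→P3; X→P2; Y→P2; Z→P3.
Wexler's best replies: P1→Z; P2→Z; P3→W; P4→X.
The unique mutual best reply is (P3, W), giving (11, 8).
Vantage's commitment gain: 16 − 11 = 5.

5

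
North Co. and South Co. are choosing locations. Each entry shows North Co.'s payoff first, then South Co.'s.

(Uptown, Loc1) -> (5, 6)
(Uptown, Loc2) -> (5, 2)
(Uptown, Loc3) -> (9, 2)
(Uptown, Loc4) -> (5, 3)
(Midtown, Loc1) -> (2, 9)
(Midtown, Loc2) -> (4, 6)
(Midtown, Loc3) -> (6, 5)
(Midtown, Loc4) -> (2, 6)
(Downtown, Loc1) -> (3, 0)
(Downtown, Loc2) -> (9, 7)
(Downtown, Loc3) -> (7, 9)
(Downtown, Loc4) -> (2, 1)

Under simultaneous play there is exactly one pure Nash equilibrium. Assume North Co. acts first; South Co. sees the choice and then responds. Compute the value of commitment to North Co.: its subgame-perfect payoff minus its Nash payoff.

2

Work backward from South Co.'s decision.
- Uptown: BR = Loc1, leader payoff 5.
- Midtown: BR = Loc1, leader payoff 2.
- Downtown: BR = Loc3, leader payoff 7.
North Co.'s induced payoffs are 5, 2, 7, so North Co. commits to Downtown. Subgame-perfect outcome: (Downtown, Loc3) with payoffs (7, 9).
Now find the simultaneous Nash equilibrium.
North Co.'s best replies: Loc1→Uptown; Loc2→Downtown; Loc3→Uptown; Loc4→Uptown.
South Co.'s best replies: Uptown→Loc1; Midtown→Loc1; Downtown→Loc3.
Only (Uptown, Loc1) has each player best-responding; Nash payoffs (5, 6).
North Co.'s commitment gain: 7 − 5 = 2.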